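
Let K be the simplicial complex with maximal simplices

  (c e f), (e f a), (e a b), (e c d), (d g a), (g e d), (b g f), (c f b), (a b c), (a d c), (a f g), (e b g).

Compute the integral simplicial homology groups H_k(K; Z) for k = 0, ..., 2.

Take the total order a < b < c < d < e < f < g on the vertex set. Then K (dimension 2) consists of the simplices:

  0-simplices (7): a, b, c, d, e, f, g
  1-simplices (18): ab, ac, ad, ae, af, ag, bc, be, bf, bg, cd, ce, cf, de, dg, ef, eg, fg
  2-simplices (12): abc, abe, acd, adg, aef, afg, bcf, beg, bfg, cde, cef, deg

Hence C_0 ≅ Z^7, C_1 ≅ Z^18, C_2 ≅ Z^12.

Boundary ∂_1: C_1 → C_0 maps an edge to its endpoints' difference, ∂[p,q] = q − p.
This gives a 7×18 integer matrix of rank 6; reducing to Smith normal form yields diagonal entries (1,1,1,1,1,1).

∂_2: C_2 → C_1 acts by ∂[p,q,r] = [q,r] − [p,r] + [p,q]. For instance
  ∂adg = dg − ag + ad,
  ∂acd = cd − ad + ac.
This gives a 18×12 integer matrix of rank 12; reducing to Smith normal form yields diagonal entries (1,1,1,1,1,1,1,1,1,1,1,2).

From H_k ≅ ker(∂_k) / im(∂_{k+1}) we obtain:

  H_0: rank C_0 − rank ∂_1 = 7 − 6 = 1, and the invariant factors of ∂_1 are all 1, so H_0 ≅ Z.
  H_1: rank ker ∂_1 − rank ∂_2 = (18 − 6) − 12 = 0, and ∂_2 has invariant factor 2 > 1, so H_1 ≅ Z/2.
  H_2: rank ker ∂_2 − rank ∂_3 = (12 − 12) − 0 = 0, and there is no ∂_3, so H_2 ≅ 0.

H_0 ≅ Z,  H_1 ≅ Z/2,  H_2 = 0.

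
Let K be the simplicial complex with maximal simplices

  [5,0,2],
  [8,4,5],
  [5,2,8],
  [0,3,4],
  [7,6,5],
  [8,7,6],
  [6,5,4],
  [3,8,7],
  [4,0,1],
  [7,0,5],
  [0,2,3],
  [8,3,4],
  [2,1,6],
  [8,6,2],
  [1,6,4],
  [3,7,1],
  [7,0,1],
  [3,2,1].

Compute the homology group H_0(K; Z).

H_0 ≅ Z.

Take the total order 0 < 1 < 2 < 3 < 4 < 5 < 6 < 7 < 8 on the vertex set. Then K (dimension 2) consists of the simplices:

  0-simplices (9): [0], [1], [2], [3], [4], [5], [6], [7], [8]
  1-simplices (27): (27 of them)
  2-simplices (18): [0,1,4], [0,1,7], [0,2,3], [0,2,5], [0,3,4], [0,5,7], [1,2,3], [1,2,6], [1,3,7], [1,4,6], [2,5,8], [2,6,8], [3,4,8], [3,7,8], [4,5,6], [4,5,8], [5,6,7], [6,7,8]

Hence C_0 ≅ Z^9, C_1 ≅ Z^27, C_2 ≅ Z^18.

Boundary ∂_1: C_1 → C_0 sends each edge [p,q] (with p < q) to q − p. For instance
  ∂[1,3] = [3] − [1].
This gives a 9×27 integer matrix of rank 8; reducing to Smith normal form yields diagonal entries (1,1,1,1,1,1,1,1).

Boundary ∂_2: C_2 → C_1 sends each 2-simplex [p,q,r] to [q,r] − [p,r] + [p,q]. For instance
  ∂[1,2,3] = [2,3] − [1,3] + [1,2],
  ∂[1,4,6] = [4,6] − [1,6] + [1,4].
The 27×18 boundary matrix has rank 18 and Smith normal form diag(1,1,1,1,1,1,1,1,1,1,1,1,1,1,1,1,1,2).

Computing H_k = (kernel of ∂_k) / (image of ∂_{k+1}):

  H_0: rank C_0 − rank ∂_1 = 9 − 8 = 1, and the invariant factors of ∂_1 are all 1, so H_0 = Z.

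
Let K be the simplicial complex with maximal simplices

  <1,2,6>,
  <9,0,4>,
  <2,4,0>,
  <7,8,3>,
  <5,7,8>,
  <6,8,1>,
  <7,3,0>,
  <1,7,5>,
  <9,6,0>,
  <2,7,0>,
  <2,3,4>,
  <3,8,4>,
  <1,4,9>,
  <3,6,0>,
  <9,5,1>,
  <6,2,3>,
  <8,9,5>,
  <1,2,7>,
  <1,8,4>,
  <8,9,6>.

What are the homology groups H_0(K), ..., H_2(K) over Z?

H_0 = Z,  H_1 = Z ⊕ Z_2,  H_2 = 0.

Order the vertices as 0 < 1 < 2 < 3 < 4 < 5 < 6 < 7 < 8 < 9. Listing each simplex with vertices in this order, K has dimension 2 with simplices:

  0-simplices (10): [0], [1], [2], [3], [4], [5], [6], [7], [8], [9]
  1-simplices (30): (30 of them)
  2-simplices (20): (20 of them)

Hence C_0 ≅ Z^10, C_1 ≅ Z^30, C_2 ≅ Z^20.

Boundary ∂_1: C_1 → C_0 maps an edge to its endpoints' difference, ∂[p,q] = q − p.
As a 10×30 matrix over Z this has rank 9, with invariant factors (1,1,1,1,1,1,1,1,1).

The boundary map ∂_2: C_2 → C_1 acts by ∂[p,q,r] = [q,r] − [p,r] + [p,q]. For instance
  ∂[1,6,8] = [6,8] − [1,8] + [1,6],
  ∂[5,8,9] = [8,9] − [5,9] + [5,8].
The resulting 30×20 matrix has rank 20, and its Smith normal form has invariant factors (1,1,1,1,1,1,1,1,1,1,1,1,1,1,1,1,1,1,1,2).

Computing H_k = (kernel of ∂_k) / (image of ∂_{k+1}):

  H_0: rank C_0 − rank ∂_1 = 10 − 9 = 1, and the invariant factors of ∂_1 are all 1, so H_0 ≅ Z.
  H_1: rank ker ∂_1 − rank ∂_2 = (30 − 9) − 20 = 1, and ∂_2 has invariant factor 2 > 1, so H_1 ≅ Z ⊕ Z_2.
  H_2: rank ker ∂_2 − rank ∂_3 = (20 − 20) − 0 = 0, and there is no ∂_3, so H_2 ≅ 0.

As a check, the Euler characteristic is 10 − 30 + 20 = 0, which agrees with 1 − 1 + 0 = 0.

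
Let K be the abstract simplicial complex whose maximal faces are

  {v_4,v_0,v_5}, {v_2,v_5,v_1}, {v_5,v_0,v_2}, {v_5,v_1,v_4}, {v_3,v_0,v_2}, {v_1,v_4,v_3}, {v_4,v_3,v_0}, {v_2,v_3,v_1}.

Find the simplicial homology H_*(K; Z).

K has 6 vertices, 12 edges, 8 triangles.
rank ∂_0 = 0, rank ∂_1 = 5 ⇒ b_0 = 6 − 0 − 5 = 1; all invariant factors of ∂_1 are 1 so no torsion. So H_0 ≅ Z.
rank ∂_1 = 5, rank ∂_2 = 7 ⇒ b_1 = 12 − 5 − 7 = 0; all invariant factors of ∂_2 are 1 so no torsion. So H_1 ≅ 0.
rank ∂_2 = 7, rank ∂_3 = 0 ⇒ b_2 = 8 − 7 − 0 = 1. So H_2 ≅ Z.

H_0 = Z,  H_1 = 0,  H_2 = Z.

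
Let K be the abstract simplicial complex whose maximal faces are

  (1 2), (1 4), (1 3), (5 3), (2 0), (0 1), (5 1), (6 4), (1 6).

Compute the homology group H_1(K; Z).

Order the vertices as 0 < 1 < 2 < 3 < 4 < 5 < 6. Listing each simplex with vertices in this order, K has dimension 1 with simplices:

  0-simplices (7): [0], [1], [2], [3], [4], [5], [6]
  1-simplices (9): [0,1], [0,2], [1,2], [1,3], [1,4], [1,5], [1,6], [3,5], [4,6]

giving chain groups C_0 ≅ Z^7, C_1 ≅ Z^9.

∂_1: C_1 → C_0 maps an edge to its endpoints' difference, ∂[p,q] = q − p.
The 7×9 boundary matrix has rank 6 and Smith normal form diag(1,1,1,1,1,1).

Reading off H_k = ker ∂_k / im ∂_{k+1}:

  H_1: rank ker ∂_1 − rank ∂_2 = (9 − 6) − 0 = 3, and there is no ∂_2, so H_1 = Z^3.

H_1 = Z^3.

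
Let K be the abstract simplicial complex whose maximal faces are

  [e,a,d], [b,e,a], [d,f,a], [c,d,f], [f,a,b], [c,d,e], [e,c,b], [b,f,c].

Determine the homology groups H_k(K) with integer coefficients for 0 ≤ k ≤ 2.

H_0 = Z,  H_1 = 0,  H_2 = Z.

Take the total order a < b < c < d < e < f on the vertex set. Then K (dimension 2) consists of the simplices:

  0-simplices (6): a, b, c, d, e, f
  1-simplices (12): ab, ad, ae, af, bc, be, bf, cd, ce, cf, de, df
  2-simplices (8): abe, abf, ade, adf, bce, bcf, cde, cdf

so the chain groups are C_0 ≅ Z^6, C_1 ≅ Z^12, C_2 ≅ Z^8.

Boundary ∂_1: C_1 → C_0 is given by ∂[p,q] = [q] − [p]. For instance
  ∂bc = c − b.
As a 6×12 matrix over Z this has rank 5, with invariant factors (1,1,1,1,1).

∂_2: C_2 → C_1 sends each 2-simplex [p,q,r] to [q,r] − [p,r] + [p,q]. For instance
  ∂cdf = df − cf + cd,
  ∂cde = de − ce + cd.
The 12×8 boundary matrix has rank 7 and Smith normal form diag(1,1,1,1,1,1,1).

Computing H_k = (kernel of ∂_k) / (image of ∂_{k+1}):

  H_0: rank C_0 − rank ∂_1 = 6 − 5 = 1, and the invariant factors of ∂_1 are all 1, so H_0 = Z.
  H_1: rank ker ∂_1 − rank ∂_2 = (12 − 5) − 7 = 0, and the invariant factors of ∂_2 are all 1, so H_1 = 0.
  H_2: rank ker ∂_2 − rank ∂_3 = (8 − 7) − 0 = 1, and there is no ∂_3, so H_2 = Z.

(K is a triangulation of the 2-sphere S^2.)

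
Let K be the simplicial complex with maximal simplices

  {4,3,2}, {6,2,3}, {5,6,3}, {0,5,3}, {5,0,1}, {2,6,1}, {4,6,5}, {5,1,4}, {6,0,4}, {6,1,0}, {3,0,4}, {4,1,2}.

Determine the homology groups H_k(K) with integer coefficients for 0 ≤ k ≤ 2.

Take the total order 0 < 1 < 2 < 3 < 4 < 5 < 6 on the vertex set. Then K (dimension 2) consists of the simplices:

  0-simplices (7): [0], [1], [2], [3], [4], [5], [6]
  1-simplices (18): [0,1], [0,3], [0,4], [0,5], [0,6], [1,2], [1,4], [1,5], [1,6], [2,3], [2,4], [2,6], [3,4], [3,5], [3,6], [4,5], [4,6], [5,6]
  2-simplices (12): [0,1,5], [0,1,6], [0,3,4], [0,3,5], [0,4,6], [1,2,4], [1,2,6], [1,4,5], [2,3,4], [2,3,6], [3,5,6], [4,5,6]

giving chain groups C_0 ≅ Z^7, C_1 ≅ Z^18, C_2 ≅ Z^12.

Boundary ∂_1: C_1 → C_0 maps an edge to its endpoints' difference, ∂[p,q] = q − p. For instance
  ∂[1,5] = [5] − [1].
The resulting 7×18 matrix has rank 6, and its Smith normal form has invariant factors (1,1,1,1,1,1).

The boundary map ∂_2: C_2 → C_1 acts by ∂[p,q,r] = [q,r] − [p,r] + [p,q]. For instance
  ∂[0,3,5] = [3,5] − [0,5] + [0,3],
  ∂[0,3,4] = [3,4] − [0,4] + [0,3].
As a 18×12 matrix over Z this has rank 12, with invariant factors (1,1,1,1,1,1,1,1,1,1,1,2).

Computing H_k = (kernel of ∂_k) / (image of ∂_{k+1}):

  H_0: rank C_0 − rank ∂_1 = 7 − 6 = 1, and the invariant factors of ∂_1 are all 1, so H_0 ≅ Z.
  H_1: rank ker ∂_1 − rank ∂_2 = (18 − 6) − 12 = 0, and ∂_2 has invariant factor 2 > 1, so H_1 ≅ Z/2Z.
  H_2: rank ker ∂_2 − rank ∂_3 = (12 − 12) − 0 = 0, and there is no ∂_3, so H_2 ≅ 0.

(K is a triangulation of the real projective plane RP^2.)

H_0 = Z,  H_1 = Z/2Z,  H_2 = 0.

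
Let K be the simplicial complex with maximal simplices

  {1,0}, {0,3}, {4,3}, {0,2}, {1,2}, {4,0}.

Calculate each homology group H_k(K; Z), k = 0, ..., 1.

H_0 = Z,  H_1 = Z^2.

K has 5 vertices, 6 edges.
rank ∂_0 = 0, rank ∂_1 = 4 ⇒ b_0 = 5 − 0 − 4 = 1; all invariant factors of ∂_1 are 1 so no torsion. So H_0 = Z.
rank ∂_1 = 4, rank ∂_2 = 0 ⇒ b_1 = 6 − 4 − 0 = 2. So H_1 = Z^2.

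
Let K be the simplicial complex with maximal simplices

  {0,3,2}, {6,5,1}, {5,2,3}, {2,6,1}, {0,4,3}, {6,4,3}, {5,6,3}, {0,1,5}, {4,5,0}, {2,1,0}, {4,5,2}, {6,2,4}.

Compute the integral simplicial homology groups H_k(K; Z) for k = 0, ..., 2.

Fix the vertex order 0 < 1 < 2 < 3 < 4 < 5 < 6 and write every simplex with vertices in increasing order. Then dim K = 2 and the simplices of K are:

  0-simplices (7): [0], [1], [2], [3], [4], [5], [6]
  1-simplices (18): [0,1], [0,2], [0,3], [0,4], [0,5], [1,2], [1,5], [1,6], [2,3], [2,4], [2,5], [2,6], [3,4], [3,5], [3,6], [4,5], [4,6], [5,6]
  2-simplices (12): [0,1,2], [0,1,5], [0,2,3], [0,3,4], [0,4,5], [1,2,6], [1,5,6], [2,3,5], [2,4,5], [2,4,6], [3,4,6], [3,5,6]

giving chain groups C_0 ≅ Z^7, C_1 ≅ Z^18, C_2 ≅ Z^12.

The boundary map ∂_1: C_1 → C_0 is given by ∂[p,q] = [q] − [p]. For instance
  ∂[1,5] = [5] − [1].
The resulting 7×18 matrix has rank 6, and its Smith normal form has invariant factors (1,1,1,1,1,1).

∂_2: C_2 → C_1 sends each 2-simplex [p,q,r] to [q,r] − [p,r] + [p,q]. For instance
  ∂[2,3,5] = [3,5] − [2,5] + [2,3],
  ∂[0,3,4] = [3,4] − [0,4] + [0,3].
As a 18×12 matrix over Z this has rank 12, with invariant factors (1,1,1,1,1,1,1,1,1,1,1,2).

Computing H_k = (kernel of ∂_k) / (image of ∂_{k+1}):

  H_0: rank C_0 − rank ∂_1 = 7 − 6 = 1, and the invariant factors of ∂_1 are all 1, so H_0 = Z.
  H_1: rank ker ∂_1 − rank ∂_2 = (18 − 6) − 12 = 0, and ∂_2 has invariant factor 2 > 1, so H_1 = Z_2.
  H_2: rank ker ∂_2 − rank ∂_3 = (12 − 12) − 0 = 0, and there is no ∂_3, so H_2 = 0.

As a check, the Euler characteristic is 7 − 18 + 12 = 1, which agrees with 1 − 0 + 0 = 1.
(K is a triangulation of the real projective plane RP^2.)

H_0 ≅ Z,  H_1 ≅ Z_2,  H_2 = 0.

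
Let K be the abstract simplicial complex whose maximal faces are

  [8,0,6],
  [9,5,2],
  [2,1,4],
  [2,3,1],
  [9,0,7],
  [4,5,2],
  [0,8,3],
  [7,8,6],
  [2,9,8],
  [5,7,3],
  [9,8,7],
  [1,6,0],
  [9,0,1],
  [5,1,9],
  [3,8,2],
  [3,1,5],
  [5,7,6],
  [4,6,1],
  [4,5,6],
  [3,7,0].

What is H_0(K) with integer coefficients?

Fix the vertex order 0 < 1 < 2 < 3 < 4 < 5 < 6 < 7 < 8 < 9 and write every simplex with vertices in increasing order. Then dim K = 2 and the simplices of K are:

  0-simplices (10): [0], [1], [2], [3], [4], [5], [6], [7], [8], [9]
  1-simplices (30): (30 of them)
  2-simplices (20): (20 of them)

so the chain groups are C_0 ≅ Z^10, C_1 ≅ Z^30, C_2 ≅ Z^20.

Boundary ∂_1: C_1 → C_0 is given by ∂[p,q] = [q] − [p]. For instance
  ∂[0,6] = [6] − [0].
The 10×30 boundary matrix has rank 9 and Smith normal form diag(1,1,1,1,1,1,1,1,1).

Boundary ∂_2: C_2 → C_1 maps a triangle to the signed sum of its edges. For instance
  ∂[2,4,5] = [4,5] − [2,5] + [2,4],
  ∂[1,4,6] = [4,6] − [1,6] + [1,4].
The resulting 30×20 matrix has rank 20, and its Smith normal form has invariant factors (1,1,1,1,1,1,1,1,1,1,1,1,1,1,1,1,1,1,1,2).

From H_k ≅ ker(∂_k) / im(∂_{k+1}) we obtain:

  H_0: rank C_0 − rank ∂_1 = 10 − 9 = 1, and the invariant factors of ∂_1 are all 1, so H_0 = Z.

(K is a triangulation of the Klein bottle.)

H_0 ≅ Z.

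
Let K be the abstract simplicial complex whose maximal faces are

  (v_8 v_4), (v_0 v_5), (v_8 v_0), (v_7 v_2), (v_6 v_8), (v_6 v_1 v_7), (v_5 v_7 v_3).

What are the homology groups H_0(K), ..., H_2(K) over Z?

H_0 ≅ Z,  H_1 ≅ Z,  H_2 = 0.

Fix the vertex order v_0 < v_1 < v_2 < v_3 < v_4 < v_5 < v_6 < v_7 < v_8 and write every simplex with vertices in increasing order. Then dim K = 2 and the simplices of K are:

  0-simplices (9): [v_0], [v_1], [v_2], [v_3], [v_4], [v_5], [v_6], [v_7], [v_8]
  1-simplices (11): [v_0,v_5], [v_0,v_8], [v_1,v_6], [v_1,v_7], [v_2,v_7], [v_3,v_5], [v_3,v_7], [v_4,v_8], [v_5,v_7], [v_6,v_7], [v_6,v_8]
  2-simplices (2): [v_1,v_6,v_7], [v_3,v_5,v_7]

giving chain groups C_0 ≅ Z^9, C_1 ≅ Z^11, C_2 ≅ Z^2.

∂_1: C_1 → C_0 is given by ∂[p,q] = [q] − [p].
As a 9×11 matrix over Z this has rank 8, with invariant factors (1,1,1,1,1,1,1,1).

Boundary ∂_2: C_2 → C_1 acts by ∂[p,q,r] = [q,r] − [p,r] + [p,q]. For instance
  ∂[v_3,v_5,v_7] = [v_5,v_7] − [v_3,v_7] + [v_3,v_5],
  ∂[v_1,v_6,v_7] = [v_6,v_7] − [v_1,v_7] + [v_1,v_6].
This gives a 11×2 integer matrix of rank 2; reducing to Smith normal form yields diagonal entries (1,1).

Reading off H_k = ker ∂_k / im ∂_{k+1}:

  H_0: rank C_0 − rank ∂_1 = 9 − 8 = 1, and the invariant factors of ∂_1 are all 1, so H_0 ≅ Z.
  H_1: rank ker ∂_1 − rank ∂_2 = (11 − 8) − 2 = 1, and the invariant factors of ∂_2 are all 1, so H_1 ≅ Z.
  H_2: rank ker ∂_2 − rank ∂_3 = (2 − 2) − 0 = 0, and there is no ∂_3, so H_2 ≅ 0.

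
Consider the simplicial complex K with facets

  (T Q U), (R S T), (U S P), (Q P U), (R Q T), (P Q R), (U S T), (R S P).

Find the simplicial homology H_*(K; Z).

H_0 ≅ Z,  H_1 = 0,  H_2 ≅ Z.

Order the vertices as P < Q < R < S < T < U. Listing each simplex with vertices in this order, K has dimension 2 with simplices:

  0-simplices (6): P, Q, R, S, T, U
  1-simplices (12): PQ, PR, PS, PU, QR, QT, QU, RS, RT, ST, SU, TU
  2-simplices (8): PQR, PQU, PRS, PSU, QRT, QTU, RST, STU

so the chain groups are C_0 ≅ Z^6, C_1 ≅ Z^12, C_2 ≅ Z^8.

∂_1: C_1 → C_0 maps an edge to its endpoints' difference, ∂[p,q] = q − p. For instance
  ∂TU = U − T.
This gives a 6×12 integer matrix of rank 5; reducing to Smith normal form yields diagonal entries (1,1,1,1,1).

The boundary map ∂_2: C_2 → C_1 maps a triangle to the signed sum of its edges. For instance
  ∂QTU = TU − QU + QT,
  ∂RST = ST − RT + RS.
The resulting 12×8 matrix has rank 7, and its Smith normal form has invariant factors (1,1,1,1,1,1,1).

Computing H_k = (kernel of ∂_k) / (image of ∂_{k+1}):

  H_0: rank C_0 − rank ∂_1 = 6 − 5 = 1, and the invariant factors of ∂_1 are all 1, so H_0 ≅ Z.
  H_1: rank ker ∂_1 − rank ∂_2 = (12 − 5) − 7 = 0, and the invariant factors of ∂_2 are all 1, so H_1 ≅ 0.
  H_2: rank ker ∂_2 − rank ∂_3 = (8 − 7) − 0 = 1, and there is no ∂_3, so H_2 ≅ Z.

(K is a triangulation of the 2-sphere S^2.)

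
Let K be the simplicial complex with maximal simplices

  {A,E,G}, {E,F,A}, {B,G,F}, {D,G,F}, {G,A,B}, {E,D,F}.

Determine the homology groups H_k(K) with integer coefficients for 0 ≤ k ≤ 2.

Take the total order A < B < D < E < F < G on the vertex set. Then K (dimension 2) consists of the simplices:

  0-simplices (6): A, B, D, E, F, G
  1-simplices (12): AB, AE, AF, AG, BF, BG, DE, DF, DG, EF, EG, FG
  2-simplices (6): ABG, AEF, AEG, BFG, DEF, DFG

giving chain groups C_0 ≅ Z^6, C_1 ≅ Z^12, C_2 ≅ Z^6.

∂_1: C_1 → C_0 sends each edge [p,q] (with p < q) to q − p. For instance
  ∂DF = F − D.
This gives a 6×12 integer matrix of rank 5; reducing to Smith normal form yields diagonal entries (1,1,1,1,1).

∂_2: C_2 → C_1 maps a triangle to the signed sum of its edges. For instance
  ∂ABG = BG − AG + AB,
  ∂BFG = FG − BG + BF.
The resulting 12×6 matrix has rank 6, and its Smith normal form has invariant factors (1,1,1,1,1,1).

Now H_k = ker ∂_k / im ∂_{k+1}, so:

  H_0: rank C_0 − rank ∂_1 = 6 − 5 = 1, and the invariant factors of ∂_1 are all 1, so H_0 = Z.
  H_1: rank ker ∂_1 − rank ∂_2 = (12 − 5) − 6 = 1, and the invariant factors of ∂_2 are all 1, so H_1 = Z.
  H_2: rank ker ∂_2 − rank ∂_3 = (6 − 6) − 0 = 0, and there is no ∂_3, so H_2 = 0.

(K is a triangulation of the cylinder S^1 x I.)

H_0 ≅ Z,  H_1 ≅ Z,  H_2 = 0.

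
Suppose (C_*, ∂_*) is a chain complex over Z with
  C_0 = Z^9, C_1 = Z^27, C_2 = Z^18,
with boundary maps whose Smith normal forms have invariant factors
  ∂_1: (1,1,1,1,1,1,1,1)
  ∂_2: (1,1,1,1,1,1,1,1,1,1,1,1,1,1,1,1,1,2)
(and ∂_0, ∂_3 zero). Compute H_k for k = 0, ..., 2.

H_0 ≅ Z,  H_1 ≅ Z ⊕ Z/2,  H_2 = 0.

H_0: b_0 = 9 − 0 − 8 = 1; torsion from ∂_1 factors > 1: none. So H_0 ≅ Z.
H_1: b_1 = 27 − 8 − 18 = 1; torsion from ∂_2 factors > 1: [2]. So H_1 ≅ Z ⊕ Z/2.
H_2: b_2 = 18 − 18 − 0 = 0; torsion from ∂_3 factors > 1: none. So H_2 ≅ 0.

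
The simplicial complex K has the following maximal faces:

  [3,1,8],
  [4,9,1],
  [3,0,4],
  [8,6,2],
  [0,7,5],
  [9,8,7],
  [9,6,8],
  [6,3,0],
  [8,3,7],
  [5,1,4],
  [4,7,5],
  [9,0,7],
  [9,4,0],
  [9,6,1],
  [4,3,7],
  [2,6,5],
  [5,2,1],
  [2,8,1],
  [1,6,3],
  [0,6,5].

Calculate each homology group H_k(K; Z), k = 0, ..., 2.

Order the vertices as 0 < 1 < 2 < 3 < 4 < 5 < 6 < 7 < 8 < 9. Listing each simplex with vertices in this order, K has dimension 2 with simplices:

  0-simplices (10): [0], [1], [2], [3], [4], [5], [6], [7], [8], [9]
  1-simplices (30): (30 of them)
  2-simplices (20): (20 of them)

so the chain groups are C_0 ≅ Z^10, C_1 ≅ Z^30, C_2 ≅ Z^20.

Boundary ∂_1: C_1 → C_0 is given by ∂[p,q] = [q] − [p]. For instance
  ∂[0,7] = [7] − [0].
The resulting 10×30 matrix has rank 9, and its Smith normal form has invariant factors (1,1,1,1,1,1,1,1,1).

The boundary map ∂_2: C_2 → C_1 acts by ∂[p,q,r] = [q,r] − [p,r] + [p,q]. For instance
  ∂[1,4,5] = [4,5] − [1,5] + [1,4],
  ∂[1,3,6] = [3,6] − [1,6] + [1,3].
This gives a 30×20 integer matrix of rank 20; reducing to Smith normal form yields diagonal entries (1,1,1,1,1,1,1,1,1,1,1,1,1,1,1,1,1,1,1,2).

Reading off H_k = ker ∂_k / im ∂_{k+1}:

  H_0: rank C_0 − rank ∂_1 = 10 − 9 = 1, and the invariant factors of ∂_1 are all 1, so H_0 ≅ Z.
  H_1: rank ker ∂_1 − rank ∂_2 = (30 − 9) − 20 = 1, and ∂_2 has invariant factor 2 > 1, so H_1 ≅ Z ⊕ Z/2Z.
  H_2: rank ker ∂_2 − rank ∂_3 = (20 − 20) − 0 = 0, and there is no ∂_3, so H_2 ≅ 0.

(K is a triangulation of the Klein bottle.)

H_0 ≅ Z,  H_1 ≅ Z ⊕ Z/2Z,  H_2 = 0.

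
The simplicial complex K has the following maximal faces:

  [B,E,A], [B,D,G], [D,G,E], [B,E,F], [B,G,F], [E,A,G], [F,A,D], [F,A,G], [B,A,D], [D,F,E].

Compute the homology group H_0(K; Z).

Take the total order A < B < D < E < F < G on the vertex set. Then K (dimension 2) consists of the simplices:

  0-simplices (6): A, B, D, E, F, G
  1-simplices (15): AB, AD, AE, AF, AG, BD, BE, BF, BG, DE, DF, DG, EF, EG, FG
  2-simplices (10): ABD, ABE, ADF, AEG, AFG, BDG, BEF, BFG, DEF, DEG

giving chain groups C_0 ≅ Z^6, C_1 ≅ Z^15, C_2 ≅ Z^10.

Boundary ∂_1: C_1 → C_0 sends each edge [p,q] (with p < q) to q − p. For instance
  ∂DF = F − D.
This gives a 6×15 integer matrix of rank 5; reducing to Smith normal form yields diagonal entries (1,1,1,1,1).

The boundary map ∂_2: C_2 → C_1 sends each 2-simplex [p,q,r] to [q,r] − [p,r] + [p,q]. For instance
  ∂ABD = BD − AD + AB,
  ∂DEF = EF − DF + DE.
The 15×10 boundary matrix has rank 10 and Smith normal form diag(1,1,1,1,1,1,1,1,1,2).

From H_k ≅ ker(∂_k) / im(∂_{k+1}) we obtain:

  H_0: rank C_0 − rank ∂_1 = 6 − 5 = 1, and the invariant factors of ∂_1 are all 1, so H_0 = Z.

(K is a triangulation of the real projective plane RP^2.)

H_0 = Z.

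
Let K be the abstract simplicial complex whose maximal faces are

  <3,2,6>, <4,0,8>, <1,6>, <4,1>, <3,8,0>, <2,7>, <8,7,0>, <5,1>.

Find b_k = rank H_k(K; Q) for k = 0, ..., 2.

K has 9 vertices, 14 edges, 4 triangles.
rank ∂_0 = 0, rank ∂_1 = 8 ⇒ b_0 = 9 − 0 − 8 = 1; all invariant factors of ∂_1 are 1 so no torsion. So H_0 ≅ Z.
rank ∂_1 = 8, rank ∂_2 = 4 ⇒ b_1 = 14 − 8 − 4 = 2; all invariant factors of ∂_2 are 1 so no torsion. So H_1 ≅ Z^2.
rank ∂_2 = 4, rank ∂_3 = 0 ⇒ b_2 = 4 − 4 − 0 = 0. So H_2 ≅ 0.

b_0 = 1, b_1 = 2, b_2 = 0.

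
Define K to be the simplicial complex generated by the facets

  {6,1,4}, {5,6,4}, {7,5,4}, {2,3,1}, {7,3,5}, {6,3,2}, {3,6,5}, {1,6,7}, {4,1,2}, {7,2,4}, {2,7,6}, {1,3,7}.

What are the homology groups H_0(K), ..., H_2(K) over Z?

H_0 = Z,  H_1 = Z/2,  H_2 = 0.

Order the vertices as 1 < 2 < 3 < 4 < 5 < 6 < 7. Listing each simplex with vertices in this order, K has dimension 2 with simplices:

  0-simplices (7): [1], [2], [3], [4], [5], [6], [7]
  1-simplices (18): [1,2], [1,3], [1,4], [1,6], [1,7], [2,3], [2,4], [2,6], [2,7], [3,5], [3,6], [3,7], [4,5], [4,6], [4,7], [5,6], [5,7], [6,7]
  2-simplices (12): [1,2,3], [1,2,4], [1,3,7], [1,4,6], [1,6,7], [2,3,6], [2,4,7], [2,6,7], [3,5,6], [3,5,7], [4,5,6], [4,5,7]

so the chain groups are C_0 ≅ Z^7, C_1 ≅ Z^18, C_2 ≅ Z^12.

∂_1: C_1 → C_0 is given by ∂[p,q] = [q] − [p]. For instance
  ∂[5,6] = [6] − [5].
The resulting 7×18 matrix has rank 6, and its Smith normal form has invariant factors (1,1,1,1,1,1).

The boundary map ∂_2: C_2 → C_1 maps a triangle to the signed sum of its edges. For instance
  ∂[1,6,7] = [6,7] − [1,7] + [1,6],
  ∂[4,5,7] = [5,7] − [4,7] + [4,5].
This gives a 18×12 integer matrix of rank 12; reducing to Smith normal form yields diagonal entries (1,1,1,1,1,1,1,1,1,1,1,2).

From H_k ≅ ker(∂_k) / im(∂_{k+1}) we obtain:

  H_0: rank C_0 − rank ∂_1 = 7 − 6 = 1, and the invariant factors of ∂_1 are all 1, so H_0 = Z.
  H_1: rank ker ∂_1 − rank ∂_2 = (18 − 6) − 12 = 0, and ∂_2 has invariant factor 2 > 1, so H_1 = Z/2.
  H_2: rank ker ∂_2 − rank ∂_3 = (12 − 12) − 0 = 0, and there is no ∂_3, so H_2 = 0.

As a check, the Euler characteristic is 7 − 18 + 12 = 1, which agrees with 1 − 0 + 0 = 1.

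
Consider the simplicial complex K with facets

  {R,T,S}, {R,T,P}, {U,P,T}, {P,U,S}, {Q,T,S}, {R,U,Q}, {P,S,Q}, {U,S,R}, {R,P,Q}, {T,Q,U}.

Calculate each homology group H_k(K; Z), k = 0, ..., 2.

Fix the vertex order P < Q < R < S < T < U and write every simplex with vertices in increasing order. Then dim K = 2 and the simplices of K are:

  0-simplices (6): P, Q, R, S, T, U
  1-simplices (15): PQ, PR, PS, PT, PU, QR, QS, QT, QU, RS, RT, RU, ST, SU, TU
  2-simplices (10): PQR, PQS, PRT, PSU, PTU, QRU, QST, QTU, RST, RSU

giving chain groups C_0 ≅ Z^6, C_1 ≅ Z^15, C_2 ≅ Z^10.

∂_1: C_1 → C_0 maps an edge to its endpoints' difference, ∂[p,q] = q − p. For instance
  ∂ST = T − S.
As a 6×15 matrix over Z this has rank 5, with invariant factors (1,1,1,1,1).

∂_2: C_2 → C_1 sends each 2-simplex [p,q,r] to [q,r] − [p,r] + [p,q]. For instance
  ∂RSU = SU − RU + RS,
  ∂PSU = SU − PU + PS.
The 15×10 boundary matrix has rank 10 and Smith normal form diag(1,1,1,1,1,1,1,1,1,2).

From H_k ≅ ker(∂_k) / im(∂_{k+1}) we obtain:

  H_0: rank C_0 − rank ∂_1 = 6 − 5 = 1, and the invariant factors of ∂_1 are all 1, so H_0 ≅ Z.
  H_1: rank ker ∂_1 − rank ∂_2 = (15 − 5) − 10 = 0, and ∂_2 has invariant factor 2 > 1, so H_1 ≅ Z/2.
  H_2: rank ker ∂_2 − rank ∂_3 = (10 − 10) − 0 = 0, and there is no ∂_3, so H_2 ≅ 0.

H_0 ≅ Z,  H_1 ≅ Z/2,  H_2 = 0.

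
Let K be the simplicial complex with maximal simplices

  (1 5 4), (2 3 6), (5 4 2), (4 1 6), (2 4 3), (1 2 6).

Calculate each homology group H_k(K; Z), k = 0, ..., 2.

H_0 ≅ Z,  H_1 ≅ Z,  H_2 = 0.

Fix the vertex order 1 < 2 < 3 < 4 < 5 < 6 and write every simplex with vertices in increasing order. Then dim K = 2 and the simplices of K are:

  0-simplices (6): [1], [2], [3], [4], [5], [6]
  1-simplices (12): [1,2], [1,4], [1,5], [1,6], [2,3], [2,4], [2,5], [2,6], [3,4], [3,6], [4,5], [4,6]
  2-simplices (6): [1,2,6], [1,4,5], [1,4,6], [2,3,4], [2,3,6], [2,4,5]

Hence C_0 ≅ Z^6, C_1 ≅ Z^12, C_2 ≅ Z^6.

Boundary ∂_1: C_1 → C_0 sends each edge [p,q] (with p < q) to q − p.
As a 6×12 matrix over Z this has rank 5, with invariant factors (1,1,1,1,1).

∂_2: C_2 → C_1 maps a triangle to the signed sum of its edges. For instance
  ∂[1,4,5] = [4,5] − [1,5] + [1,4],
  ∂[2,3,4] = [3,4] − [2,4] + [2,3].
As a 12×6 matrix over Z this has rank 6, with invariant factors (1,1,1,1,1,1).

Now H_k = ker ∂_k / im ∂_{k+1}, so:

  H_0: rank C_0 − rank ∂_1 = 6 − 5 = 1, and the invariant factors of ∂_1 are all 1, so H_0 ≅ Z.
  H_1: rank ker ∂_1 − rank ∂_2 = (12 − 5) − 6 = 1, and the invariant factors of ∂_2 are all 1, so H_1 ≅ Z.
  H_2: rank ker ∂_2 − rank ∂_3 = (6 − 6) − 0 = 0, and there is no ∂_3, so H_2 ≅ 0.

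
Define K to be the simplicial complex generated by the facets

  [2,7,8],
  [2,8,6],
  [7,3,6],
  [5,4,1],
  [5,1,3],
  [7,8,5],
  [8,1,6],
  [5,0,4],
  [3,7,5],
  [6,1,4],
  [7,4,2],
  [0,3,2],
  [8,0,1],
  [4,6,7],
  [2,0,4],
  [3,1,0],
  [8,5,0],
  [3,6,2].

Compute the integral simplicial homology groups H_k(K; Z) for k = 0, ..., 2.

Fix the vertex order 0 < 1 < 2 < 3 < 4 < 5 < 6 < 7 < 8 and write every simplex with vertices in increasing order. Then dim K = 2 and the simplices of K are:

  0-simplices (9): [0], [1], [2], [3], [4], [5], [6], [7], [8]
  1-simplices (27): (27 of them)
  2-simplices (18): [0,1,3], [0,1,8], [0,2,3], [0,2,4], [0,4,5], [0,5,8], [1,3,5], [1,4,5], [1,4,6], [1,6,8], [2,3,6], [2,4,7], [2,6,8], [2,7,8], [3,5,7], [3,6,7], [4,6,7], [5,7,8]

Hence C_0 ≅ Z^9, C_1 ≅ Z^27, C_2 ≅ Z^18.

∂_1: C_1 → C_0 maps an edge to its endpoints' difference, ∂[p,q] = q − p. For instance
  ∂[7,8] = [8] − [7].
The 9×27 boundary matrix has rank 8 and Smith normal form diag(1,1,1,1,1,1,1,1).

The boundary map ∂_2: C_2 → C_1 maps a triangle to the signed sum of its edges. For instance
  ∂[5,7,8] = [7,8] − [5,8] + [5,7],
  ∂[4,6,7] = [6,7] − [4,7] + [4,6].
The 27×18 boundary matrix has rank 18 and Smith normal form diag(1,1,1,1,1,1,1,1,1,1,1,1,1,1,1,1,1,2).

Reading off H_k = ker ∂_k / im ∂_{k+1}:

  H_0: rank C_0 − rank ∂_1 = 9 − 8 = 1, and the invariant factors of ∂_1 are all 1, so H_0 = Z.
  H_1: rank ker ∂_1 − rank ∂_2 = (27 − 8) − 18 = 1, and ∂_2 has invariant factor 2 > 1, so H_1 = Z × Z/2.
  H_2: rank ker ∂_2 − rank ∂_3 = (18 − 18) − 0 = 0, and there is no ∂_3, so H_2 = 0.

(K is a triangulation of the Klein bottle.)

H_0 ≅ Z,  H_1 ≅ Z × Z/2,  H_2 = 0.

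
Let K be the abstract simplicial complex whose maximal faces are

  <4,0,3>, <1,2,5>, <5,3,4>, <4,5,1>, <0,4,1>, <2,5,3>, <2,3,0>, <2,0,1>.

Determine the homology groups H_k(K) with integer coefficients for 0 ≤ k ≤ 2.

H_0 = Z,  H_1 = 0,  H_2 = Z.

Fix the vertex order 0 < 1 < 2 < 3 < 4 < 5 and write every simplex with vertices in increasing order. Then dim K = 2 and the simplices of K are:

  0-simplices (6): [0], [1], [2], [3], [4], [5]
  1-simplices (12): [0,1], [0,2], [0,3], [0,4], [1,2], [1,4], [1,5], [2,3], [2,5], [3,4], [3,5], [4,5]
  2-simplices (8): [0,1,2], [0,1,4], [0,2,3], [0,3,4], [1,2,5], [1,4,5], [2,3,5], [3,4,5]

giving chain groups C_0 ≅ Z^6, C_1 ≅ Z^12, C_2 ≅ Z^8.

The boundary map ∂_1: C_1 → C_0 maps an edge to its endpoints' difference, ∂[p,q] = q − p. For instance
  ∂[0,3] = [3] − [0].
As a 6×12 matrix over Z this has rank 5, with invariant factors (1,1,1,1,1).

Boundary ∂_2: C_2 → C_1 acts by ∂[p,q,r] = [q,r] − [p,r] + [p,q]. For instance
  ∂[1,4,5] = [4,5] − [1,5] + [1,4],
  ∂[1,2,5] = [2,5] − [1,5] + [1,2].
The 12×8 boundary matrix has rank 7 and Smith normal form diag(1,1,1,1,1,1,1).

Reading off H_k = ker ∂_k / im ∂_{k+1}:

  H_0: rank C_0 − rank ∂_1 = 6 − 5 = 1, and the invariant factors of ∂_1 are all 1, so H_0 ≅ Z.
  H_1: rank ker ∂_1 − rank ∂_2 = (12 − 5) − 7 = 0, and the invariant factors of ∂_2 are all 1, so H_1 ≅ 0.
  H_2: rank ker ∂_2 − rank ∂_3 = (8 − 7) − 0 = 1, and there is no ∂_3, so H_2 ≅ Z.

As a check, the Euler characteristic is 6 − 12 + 8 = 2, which agrees with 1 − 0 + 1 = 2.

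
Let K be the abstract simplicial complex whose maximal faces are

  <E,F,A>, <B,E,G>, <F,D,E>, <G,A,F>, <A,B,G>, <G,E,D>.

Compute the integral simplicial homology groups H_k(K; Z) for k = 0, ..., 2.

Order the vertices as A < B < D < E < F < G. Listing each simplex with vertices in this order, K has dimension 2 with simplices:

  0-simplices (6): A, B, D, E, F, G
  1-simplices (12): AB, AE, AF, AG, BE, BG, DE, DF, DG, EF, EG, FG
  2-simplices (6): ABG, AEF, AFG, BEG, DEF, DEG

Hence C_0 ≅ Z^6, C_1 ≅ Z^12, C_2 ≅ Z^6.

Boundary ∂_1: C_1 → C_0 maps an edge to its endpoints' difference, ∂[p,q] = q − p. For instance
  ∂DF = F − D.
The resulting 6×12 matrix has rank 5, and its Smith normal form has invariant factors (1,1,1,1,1).

Boundary ∂_2: C_2 → C_1 acts by ∂[p,q,r] = [q,r] − [p,r] + [p,q]. For instance
  ∂DEF = EF − DF + DE,
  ∂ABG = BG − AG + AB.
This gives a 12×6 integer matrix of rank 6; reducing to Smith normal form yields diagonal entries (1,1,1,1,1,1).

From H_k ≅ ker(∂_k) / im(∂_{k+1}) we obtain:

  H_0: rank C_0 − rank ∂_1 = 6 − 5 = 1, and the invariant factors of ∂_1 are all 1, so H_0 = Z.
  H_1: rank ker ∂_1 − rank ∂_2 = (12 − 5) − 6 = 1, and the invariant factors of ∂_2 are all 1, so H_1 = Z.
  H_2: rank ker ∂_2 − rank ∂_3 = (6 − 6) − 0 = 0, and there is no ∂_3, so H_2 = 0.

(K is a triangulation of the cylinder S^1 x I.)

H_0 = Z,  H_1 = Z,  H_2 = 0.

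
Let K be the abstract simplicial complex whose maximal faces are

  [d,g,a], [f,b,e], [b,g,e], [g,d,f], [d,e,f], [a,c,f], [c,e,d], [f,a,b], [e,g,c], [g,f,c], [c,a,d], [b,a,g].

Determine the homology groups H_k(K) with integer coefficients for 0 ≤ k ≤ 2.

We work with the vertex ordering a < b < c < d < e < f < g. The simplices of K, each written with vertices in increasing order, are:

  0-simplices (7): a, b, c, d, e, f, g
  1-simplices (18): ab, ac, ad, af, ag, be, bf, bg, cd, ce, cf, cg, de, df, dg, ef, eg, fg
  2-simplices (12): abf, abg, acd, acf, adg, bef, beg, cde, ceg, cfg, def, dfg

giving chain groups C_0 ≅ Z^7, C_1 ≅ Z^18, C_2 ≅ Z^12.

Boundary ∂_1: C_1 → C_0 maps an edge to its endpoints' difference, ∂[p,q] = q − p. For instance
  ∂cg = g − c.
As a 7×18 matrix over Z this has rank 6, with invariant factors (1,1,1,1,1,1).

Boundary ∂_2: C_2 → C_1 maps a triangle to the signed sum of its edges. For instance
  ∂acf = cf − af + ac,
  ∂bef = ef − bf + be.
As a 18×12 matrix over Z this has rank 12, with invariant factors (1,1,1,1,1,1,1,1,1,1,1,2).

From H_k ≅ ker(∂_k) / im(∂_{k+1}) we obtain:

  H_0: rank C_0 − rank ∂_1 = 7 − 6 = 1, and the invariant factors of ∂_1 are all 1, so H_0 = Z.
  H_1: rank ker ∂_1 − rank ∂_2 = (18 − 6) − 12 = 0, and ∂_2 has invariant factor 2 > 1, so H_1 = Z/2.
  H_2: rank ker ∂_2 − rank ∂_3 = (12 − 12) − 0 = 0, and there is no ∂_3, so H_2 = 0.

H_0 ≅ Z,  H_1 ≅ Z/2,  H_2 = 0.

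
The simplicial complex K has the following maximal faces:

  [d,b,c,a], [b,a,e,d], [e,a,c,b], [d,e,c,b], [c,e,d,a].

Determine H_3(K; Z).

H_3 ≅ Z.

K has 5 vertices, 10 edges, 10 triangles, 5 3-simplices.
rank ∂_3 = 4, rank ∂_4 = 0 ⇒ b_3 = 5 − 4 − 0 = 1. So H_3 ≅ Z.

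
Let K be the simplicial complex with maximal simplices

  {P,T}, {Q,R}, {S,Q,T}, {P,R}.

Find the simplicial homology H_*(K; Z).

We work with the vertex ordering P < Q < R < S < T. The simplices of K, each written with vertices in increasing order, are:

  0-simplices (5): P, Q, R, S, T
  1-simplices (6): PR, PT, QR, QS, QT, ST
  2-simplices (1): QST

so the chain groups are C_0 ≅ Z^5, C_1 ≅ Z^6, C_2 ≅ Z^1.

The boundary map ∂_1: C_1 → C_0 maps an edge to its endpoints' difference, ∂[p,q] = q − p. For instance
  ∂PR = R − P.
This gives a 5×6 integer matrix of rank 4; reducing to Smith normal form yields diagonal entries (1,1,1,1).

Boundary ∂_2: C_2 → C_1 maps a triangle to the signed sum of its edges. For instance
  ∂QST = ST − QT + QS.
The 6×1 boundary matrix has rank 1 and Smith normal form diag(1).

Now H_k = ker ∂_k / im ∂_{k+1}, so:

  H_0: rank C_0 − rank ∂_1 = 5 − 4 = 1, and the invariant factors of ∂_1 are all 1, so H_0 = Z.
  H_1: rank ker ∂_1 − rank ∂_2 = (6 − 4) − 1 = 1, and the invariant factors of ∂_2 are all 1, so H_1 = Z.
  H_2: rank ker ∂_2 − rank ∂_3 = (1 − 1) − 0 = 0, and there is no ∂_3, so H_2 = 0.

H_0 ≅ Z,  H_1 ≅ Z,  H_2 = 0.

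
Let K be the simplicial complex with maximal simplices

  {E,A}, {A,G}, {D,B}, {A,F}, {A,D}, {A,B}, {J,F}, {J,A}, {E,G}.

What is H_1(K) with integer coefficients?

H_1 ≅ Z^3.

Take the total order A < B < D < E < F < G < J on the vertex set. Then K (dimension 1) consists of the simplices:

  0-simplices (7): A, B, D, E, F, G, J
  1-simplices (9): AB, AD, AE, AF, AG, AJ, BD, EG, FJ

giving chain groups C_0 ≅ Z^7, C_1 ≅ Z^9.

Boundary ∂_1: C_1 → C_0 sends each edge [p,q] (with p < q) to q − p.
The 7×9 boundary matrix has rank 6 and Smith normal form diag(1,1,1,1,1,1).

Now H_k = ker ∂_k / im ∂_{k+1}, so:

  H_1: rank ker ∂_1 − rank ∂_2 = (9 − 6) − 0 = 3, and there is no ∂_2, so H_1 ≅ Z^3.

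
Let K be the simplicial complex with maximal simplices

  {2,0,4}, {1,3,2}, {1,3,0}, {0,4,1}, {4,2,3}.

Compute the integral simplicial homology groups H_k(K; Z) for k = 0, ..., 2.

Fix the vertex order 0 < 1 < 2 < 3 < 4 and write every simplex with vertices in increasing order. Then dim K = 2 and the simplices of K are:

  0-simplices (5): [0], [1], [2], [3], [4]
  1-simplices (10): [0,1], [0,2], [0,3], [0,4], [1,2], [1,3], [1,4], [2,3], [2,4], [3,4]
  2-simplices (5): [0,1,3], [0,1,4], [0,2,4], [1,2,3], [2,3,4]

giving chain groups C_0 ≅ Z^5, C_1 ≅ Z^10, C_2 ≅ Z^5.

Boundary ∂_1: C_1 → C_0 sends each edge [p,q] (with p < q) to q − p. For instance
  ∂[0,3] = [3] − [0].
This gives a 5×10 integer matrix of rank 4; reducing to Smith normal form yields diagonal entries (1,1,1,1).

Boundary ∂_2: C_2 → C_1 acts by ∂[p,q,r] = [q,r] − [p,r] + [p,q]. For instance
  ∂[0,2,4] = [2,4] − [0,4] + [0,2],
  ∂[1,2,3] = [2,3] − [1,3] + [1,2].
The resulting 10×5 matrix has rank 5, and its Smith normal form has invariant factors (1,1,1,1,1).

Reading off H_k = ker ∂_k / im ∂_{k+1}:

  H_0: rank C_0 − rank ∂_1 = 5 − 4 = 1, and the invariant factors of ∂_1 are all 1, so H_0 = Z.
  H_1: rank ker ∂_1 − rank ∂_2 = (10 − 4) − 5 = 1, and the invariant factors of ∂_2 are all 1, so H_1 = Z.
  H_2: rank ker ∂_2 − rank ∂_3 = (5 − 5) − 0 = 0, and there is no ∂_3, so H_2 = 0.

As a check, the Euler characteristic is 5 − 10 + 5 = 0, which agrees with 1 − 1 + 0 = 0.

H_0 ≅ Z,  H_1 ≅ Z,  H_2 = 0.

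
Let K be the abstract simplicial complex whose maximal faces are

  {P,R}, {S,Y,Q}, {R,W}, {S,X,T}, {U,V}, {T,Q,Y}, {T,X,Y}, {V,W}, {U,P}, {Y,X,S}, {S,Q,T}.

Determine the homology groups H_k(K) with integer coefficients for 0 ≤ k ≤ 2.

Order the vertices as P < Q < R < S < T < U < V < W < X < Y. Listing each simplex with vertices in this order, K has dimension 2 with simplices:

  0-simplices (10): P, Q, R, S, T, U, V, W, X, Y
  1-simplices (14): PR, PU, QS, QT, QY, RW, ST, SX, SY, TX, TY, UV, VW, XY
  2-simplices (6): QST, QSY, QTY, STX, SXY, TXY

Hence C_0 ≅ Z^10, C_1 ≅ Z^14, C_2 ≅ Z^6.

Boundary ∂_1: C_1 → C_0 is given by ∂[p,q] = [q] − [p].
The 10×14 boundary matrix has rank 8 and Smith normal form diag(1,1,1,1,1,1,1,1).

The boundary map ∂_2: C_2 → C_1 sends each 2-simplex [p,q,r] to [q,r] − [p,r] + [p,q]. For instance
  ∂TXY = XY − TY + TX,
  ∂STX = TX − SX + ST.
This gives a 14×6 integer matrix of rank 5; reducing to Smith normal form yields diagonal entries (1,1,1,1,1).

Now H_k = ker ∂_k / im ∂_{k+1}, so:

  H_0: rank C_0 − rank ∂_1 = 10 − 8 = 2, and the invariant factors of ∂_1 are all 1, so H_0 = Z^2.
  H_1: rank ker ∂_1 − rank ∂_2 = (14 − 8) − 5 = 1, and the invariant factors of ∂_2 are all 1, so H_1 = Z.
  H_2: rank ker ∂_2 − rank ∂_3 = (6 − 5) − 0 = 1, and there is no ∂_3, so H_2 = Z.

H_0 = Z^2,  H_1 = Z,  H_2 = Z.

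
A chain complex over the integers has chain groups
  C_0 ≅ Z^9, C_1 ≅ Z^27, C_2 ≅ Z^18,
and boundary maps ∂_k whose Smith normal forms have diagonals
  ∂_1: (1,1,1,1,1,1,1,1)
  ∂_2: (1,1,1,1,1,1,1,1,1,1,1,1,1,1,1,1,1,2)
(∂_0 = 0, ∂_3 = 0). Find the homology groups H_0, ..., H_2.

H_0 = Z,  H_1 = Z × Z/2,  H_2 = 0.

H_0: b_0 = 9 − 0 − 8 = 1; torsion from ∂_1 factors > 1: none. So H_0 = Z.
H_1: b_1 = 27 − 8 − 18 = 1; torsion from ∂_2 factors > 1: [2]. So H_1 = Z × Z/2.
H_2: b_2 = 18 − 18 − 0 = 0; torsion from ∂_3 factors > 1: none. So H_2 = 0.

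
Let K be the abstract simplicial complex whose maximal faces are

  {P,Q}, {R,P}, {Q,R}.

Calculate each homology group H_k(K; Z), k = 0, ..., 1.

Order the vertices as P < Q < R. Listing each simplex with vertices in this order, K has dimension 1 with simplices:

  0-simplices (3): P, Q, R
  1-simplices (3): PQ, PR, QR

giving chain groups C_0 ≅ Z^3, C_1 ≅ Z^3.

∂_1: C_1 → C_0 maps an edge to its endpoints' difference, ∂[p,q] = q − p. For instance
  ∂PR = R − P.
The resulting 3×3 matrix has rank 2, and its Smith normal form has invariant factors (1,1).

Computing H_k = (kernel of ∂_k) / (image of ∂_{k+1}):

  H_0: rank C_0 − rank ∂_1 = 3 − 2 = 1, and the invariant factors of ∂_1 are all 1, so H_0 = Z.
  H_1: rank ker ∂_1 − rank ∂_2 = (3 − 2) − 0 = 1, and there is no ∂_2, so H_1 = Z.

(K is a triangulation of the circle S^1.)

H_0 ≅ Z,  H_1 ≅ Z.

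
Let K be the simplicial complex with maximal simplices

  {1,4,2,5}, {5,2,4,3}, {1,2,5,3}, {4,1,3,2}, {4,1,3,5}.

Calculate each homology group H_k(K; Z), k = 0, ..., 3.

We work with the vertex ordering 1 < 2 < 3 < 4 < 5. The simplices of K, each written with vertices in increasing order, are:

  0-simplices (5): [1], [2], [3], [4], [5]
  1-simplices (10): [1,2], [1,3], [1,4], [1,5], [2,3], [2,4], [2,5], [3,4], [3,5], [4,5]
  2-simplices (10): [1,2,3], [1,2,4], [1,2,5], [1,3,4], [1,3,5], [1,4,5], [2,3,4], [2,3,5], [2,4,5], [3,4,5]
  3-simplices (5): [1,2,3,4], [1,2,3,5], [1,2,4,5], [1,3,4,5], [2,3,4,5]

so the chain groups are C_0 ≅ Z^5, C_1 ≅ Z^10, C_2 ≅ Z^10, C_3 ≅ Z^5.

Boundary ∂_1: C_1 → C_0 maps an edge to its endpoints' difference, ∂[p,q] = q − p.
The resulting 5×10 matrix has rank 4, and its Smith normal form has invariant factors (1,1,1,1).

∂_2: C_2 → C_1 sends each 2-simplex [p,q,r] to [q,r] − [p,r] + [p,q]. For instance
  ∂[1,2,3] = [2,3] − [1,3] + [1,2],
  ∂[2,4,5] = [4,5] − [2,5] + [2,4].
This gives a 10×10 integer matrix of rank 6; reducing to Smith normal form yields diagonal entries (1,1,1,1,1,1).

The boundary map ∂_3: C_3 → C_2 sends each 3-simplex σ to the alternating sum Σ_i (−1)^i (σ with its i-th vertex removed). For instance
  ∂[1,2,4,5] = [2,4,5] − [1,4,5] + [1,2,5] − [1,2,4],
  ∂[1,2,3,4] = [2,3,4] − [1,3,4] + [1,2,4] − [1,2,3].
The resulting 10×5 matrix has rank 4, and its Smith normal form has invariant factors (1,1,1,1).

From H_k ≅ ker(∂_k) / im(∂_{k+1}) we obtain:

  H_0: rank C_0 − rank ∂_1 = 5 − 4 = 1, and the invariant factors of ∂_1 are all 1, so H_0 = Z.
  H_1: rank ker ∂_1 − rank ∂_2 = (10 − 4) − 6 = 0, and the invariant factors of ∂_2 are all 1, so H_1 = 0.
  H_2: rank ker ∂_2 − rank ∂_3 = (10 − 6) − 4 = 0, and the invariant factors of ∂_3 are all 1, so H_2 = 0.
  H_3: rank ker ∂_3 − rank ∂_4 = (5 − 4) − 0 = 1, and there is no ∂_4, so H_3 = Z.

H_0 = Z,  H_1 = 0,  H_2 = 0,  H_3 = Z.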